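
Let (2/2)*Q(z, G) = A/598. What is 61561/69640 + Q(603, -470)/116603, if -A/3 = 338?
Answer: 165095821549/186765357160 ≈ 0.88397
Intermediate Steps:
A = -1014 (A = -3*338 = -1014)
Q(z, G) = -39/23 (Q(z, G) = -1014/598 = -1014*1/598 = -39/23)
61561/69640 + Q(603, -470)/116603 = 61561/69640 - 39/23/116603 = 61561*(1/69640) - 39/23*1/116603 = 61561/69640 - 39/2681869 = 165095821549/186765357160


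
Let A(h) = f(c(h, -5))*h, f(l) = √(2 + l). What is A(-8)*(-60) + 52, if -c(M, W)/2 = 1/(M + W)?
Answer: 52 + 960*√91/13 ≈ 756.45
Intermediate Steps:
c(M, W) = -2/(M + W)
A(h) = h*√(2 - 2/(-5 + h)) (A(h) = √(2 - 2/(h - 5))*h = √(2 - 2/(-5 + h))*h = h*√(2 - 2/(-5 + h)))
A(-8)*(-60) + 52 = -8*√2*√((-6 - 8)/(-5 - 8))*(-60) + 52 = -8*√2*√(-14/(-13))*(-60) + 52 = -8*√2*√(-1/13*(-14))*(-60) + 52 = -8*√2*√(14/13)*(-60) + 52 = -8*√2*√182/13*(-60) + 52 = -16*√91/13*(-60) + 52 = 960*√91/13 + 52 = 52 + 960*√91/13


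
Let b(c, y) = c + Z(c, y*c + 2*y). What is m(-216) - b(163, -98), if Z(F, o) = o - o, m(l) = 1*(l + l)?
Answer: -595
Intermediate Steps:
m(l) = 2*l (m(l) = 1*(2*l) = 2*l)
Z(F, o) = 0
b(c, y) = c (b(c, y) = c + 0 = c)
m(-216) - b(163, -98) = 2*(-216) - 1*163 = -432 - 163 = -595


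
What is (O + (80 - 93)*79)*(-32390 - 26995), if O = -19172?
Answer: 1199517615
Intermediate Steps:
(O + (80 - 93)*79)*(-32390 - 26995) = (-19172 + (80 - 93)*79)*(-32390 - 26995) = (-19172 - 13*79)*(-59385) = (-19172 - 1027)*(-59385) = -20199*(-59385) = 1199517615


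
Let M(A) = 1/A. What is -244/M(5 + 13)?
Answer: -4392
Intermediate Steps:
-244/M(5 + 13) = -244/(1/(5 + 13)) = -244/(1/18) = -244/1/18 = -244*18 = -4392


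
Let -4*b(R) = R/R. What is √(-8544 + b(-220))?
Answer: I*√34177/2 ≈ 92.435*I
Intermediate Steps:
b(R) = -¼ (b(R) = -R/(4*R) = -¼*1 = -¼)
√(-8544 + b(-220)) = √(-8544 - ¼) = √(-34177/4) = I*√34177/2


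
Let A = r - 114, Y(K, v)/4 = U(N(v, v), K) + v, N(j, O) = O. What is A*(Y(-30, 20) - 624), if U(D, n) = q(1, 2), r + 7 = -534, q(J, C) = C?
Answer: 351080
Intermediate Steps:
r = -541 (r = -7 - 534 = -541)
U(D, n) = 2
Y(K, v) = 8 + 4*v (Y(K, v) = 4*(2 + v) = 8 + 4*v)
A = -655 (A = -541 - 114 = -655)
A*(Y(-30, 20) - 624) = -655*((8 + 4*20) - 624) = -655*((8 + 80) - 624) = -655*(88 - 624) = -655*(-536) = 351080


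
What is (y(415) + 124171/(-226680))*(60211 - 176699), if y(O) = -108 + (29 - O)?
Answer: 1632347669051/28335 ≈ 5.7609e+7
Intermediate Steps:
y(O) = -79 - O
(y(415) + 124171/(-226680))*(60211 - 176699) = ((-79 - 1*415) + 124171/(-226680))*(60211 - 176699) = ((-79 - 415) + 124171*(-1/226680))*(-116488) = (-494 - 124171/226680)*(-116488) = -112104091/226680*(-116488) = 1632347669051/28335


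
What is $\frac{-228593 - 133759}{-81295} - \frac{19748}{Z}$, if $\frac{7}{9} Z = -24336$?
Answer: $\frac{22650420017}{4451389020} \approx 5.0884$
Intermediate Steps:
$Z = - \frac{219024}{7}$ ($Z = \frac{9}{7} \left(-24336\right) = - \frac{219024}{7} \approx -31289.0$)
$\frac{-228593 - 133759}{-81295} - \frac{19748}{Z} = \frac{-228593 - 133759}{-81295} - \frac{19748}{- \frac{219024}{7}} = \left(-228593 - 133759\right) \left(- \frac{1}{81295}\right) - - \frac{34559}{54756} = \left(-362352\right) \left(- \frac{1}{81295}\right) + \frac{34559}{54756} = \frac{362352}{81295} + \frac{34559}{54756} = \frac{22650420017}{4451389020}$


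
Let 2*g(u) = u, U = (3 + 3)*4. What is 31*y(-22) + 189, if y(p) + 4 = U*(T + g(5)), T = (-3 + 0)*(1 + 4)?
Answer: -9235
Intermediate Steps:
T = -15 (T = -3*5 = -15)
U = 24 (U = 6*4 = 24)
g(u) = u/2
y(p) = -304 (y(p) = -4 + 24*(-15 + (1/2)*5) = -4 + 24*(-15 + 5/2) = -4 + 24*(-25/2) = -4 - 300 = -304)
31*y(-22) + 189 = 31*(-304) + 189 = -9424 + 189 = -9235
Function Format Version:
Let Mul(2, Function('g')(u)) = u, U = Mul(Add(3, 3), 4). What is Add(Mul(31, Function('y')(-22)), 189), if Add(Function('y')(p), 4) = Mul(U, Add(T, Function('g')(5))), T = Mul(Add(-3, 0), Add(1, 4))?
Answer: -9235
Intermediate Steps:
T = -15 (T = Mul(-3, 5) = -15)
U = 24 (U = Mul(6, 4) = 24)
Function('g')(u) = Mul(Rational(1, 2), u)
Function('y')(p) = -304 (Function('y')(p) = Add(-4, Mul(24, Add(-15, Mul(Rational(1, 2), 5)))) = Add(-4, Mul(24, Add(-15, Rational(5, 2)))) = Add(-4, Mul(24, Rational(-25, 2))) = Add(-4, -300) = -304)
Add(Mul(31, Function('y')(-22)), 189) = Add(Mul(31, -304), 189) = Add(-9424, 189) = -9235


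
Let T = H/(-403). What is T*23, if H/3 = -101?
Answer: 6969/403 ≈ 17.293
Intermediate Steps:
H = -303 (H = 3*(-101) = -303)
T = 303/403 (T = -303/(-403) = -303*(-1/403) = 303/403 ≈ 0.75186)
T*23 = (303/403)*23 = 6969/403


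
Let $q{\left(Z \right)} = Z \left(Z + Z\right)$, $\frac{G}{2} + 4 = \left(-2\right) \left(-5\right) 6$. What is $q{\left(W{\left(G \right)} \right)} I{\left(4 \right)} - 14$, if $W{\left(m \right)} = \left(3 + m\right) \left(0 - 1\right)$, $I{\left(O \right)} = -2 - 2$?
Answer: $-105814$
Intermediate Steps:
$G = 112$ ($G = -8 + 2 \left(-2\right) \left(-5\right) 6 = -8 + 2 \cdot 10 \cdot 6 = -8 + 2 \cdot 60 = -8 + 120 = 112$)
$I{\left(O \right)} = -4$
$W{\left(m \right)} = -3 - m$ ($W{\left(m \right)} = \left(3 + m\right) \left(-1\right) = -3 - m$)
$q{\left(Z \right)} = 2 Z^{2}$ ($q{\left(Z \right)} = Z 2 Z = 2 Z^{2}$)
$q{\left(W{\left(G \right)} \right)} I{\left(4 \right)} - 14 = 2 \left(-3 - 112\right)^{2} \left(-4\right) - 14 = 2 \left(-115\right)^{2} \left(-4\right) - 14 = 2 \cdot 13225 \left(-4\right) - 14 = 26450 \left(-4\right) - 14 = -105800 - 14 = -105814$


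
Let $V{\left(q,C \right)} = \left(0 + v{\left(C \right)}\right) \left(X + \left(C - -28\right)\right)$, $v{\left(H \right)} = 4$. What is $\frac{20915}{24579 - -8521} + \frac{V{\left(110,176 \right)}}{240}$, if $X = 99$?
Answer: $\frac{18807}{3310} \approx 5.6819$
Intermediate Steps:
$V{\left(q,C \right)} = 508 + 4 C$ ($V{\left(q,C \right)} = \left(0 + 4\right) \left(99 + \left(C - -28\right)\right) = 4 \left(99 + \left(C + 28\right)\right) = 4 \left(99 + \left(28 + C\right)\right) = 4 \left(127 + C\right) = 508 + 4 C$)
$\frac{20915}{24579 - -8521} + \frac{V{\left(110,176 \right)}}{240} = \frac{20915}{24579 - -8521} + \frac{508 + 4 \cdot 176}{240} = \frac{20915}{24579 + 8521} + \left(508 + 704\right) \frac{1}{240} = \frac{20915}{33100} + 1212 \cdot \frac{1}{240} = 20915 \cdot \frac{1}{33100} + \frac{101}{20} = \frac{4183}{6620} + \frac{101}{20} = \frac{18807}{3310}$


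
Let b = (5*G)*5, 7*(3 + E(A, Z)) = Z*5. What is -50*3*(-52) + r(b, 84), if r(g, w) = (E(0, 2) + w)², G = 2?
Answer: 715129/49 ≈ 14594.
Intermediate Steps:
E(A, Z) = -3 + 5*Z/7 (E(A, Z) = -3 + (Z*5)/7 = -3 + (5*Z)/7 = -3 + 5*Z/7)
b = 50 (b = (5*2)*5 = 10*5 = 50)
r(g, w) = (-11/7 + w)² (r(g, w) = ((-3 + (5/7)*2) + w)² = ((-3 + 10/7) + w)² = (-11/7 + w)²)
-50*3*(-52) + r(b, 84) = -50*3*(-52) + (-11 + 7*84)²/49 = -150*(-52) + (-11 + 588)²/49 = 7800 + (1/49)*577² = 7800 + (1/49)*332929 = 7800 + 332929/49 = 715129/49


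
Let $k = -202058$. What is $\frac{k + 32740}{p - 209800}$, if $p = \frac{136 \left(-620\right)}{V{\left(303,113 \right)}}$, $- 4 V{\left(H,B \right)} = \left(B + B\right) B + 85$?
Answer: $\frac{2169217557}{2687684060} \approx 0.8071$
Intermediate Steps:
$V{\left(H,B \right)} = - \frac{85}{4} - \frac{B^{2}}{2}$ ($V{\left(H,B \right)} = - \frac{\left(B + B\right) B + 85}{4} = - \frac{2 B B + 85}{4} = - \frac{2 B^{2} + 85}{4} = - \frac{85 + 2 B^{2}}{4} = - \frac{85}{4} - \frac{B^{2}}{2}$)
$p = \frac{337280}{25623}$ ($p = \frac{136 \left(-620\right)}{- \frac{85}{4} - \frac{113^{2}}{2}} = - \frac{84320}{- \frac{85}{4} - \frac{12769}{2}} = - \frac{84320}{- \frac{25623}{4}} = \left(-84320\right) \left(- \frac{4}{25623}\right) = \frac{337280}{25623} \approx 13.163$)
$\frac{k + 32740}{p - 209800} = \frac{-202058 + 32740}{\frac{337280}{25623} - 209800} = - \frac{169318}{- \frac{5375368120}{25623}} = \left(-169318\right) \left(- \frac{25623}{5375368120}\right) = \frac{2169217557}{2687684060}$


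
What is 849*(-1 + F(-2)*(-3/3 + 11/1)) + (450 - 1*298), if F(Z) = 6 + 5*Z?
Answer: -34657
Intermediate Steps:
849*(-1 + F(-2)*(-3/3 + 11/1)) + (450 - 1*298) = 849*(-1 + (6 + 5*(-2))*(-3/3 + 11/1)) + (450 - 1*298) = 849*(-1 + (6 - 10)*(-3*1/3 + 11*1)) + (450 - 298) = 849*(-1 - 4*(-1 + 11)) + 152 = 849*(-1 - 4*10) + 152 = 849*(-1 - 40) + 152 = 849*(-41) + 152 = -34809 + 152 = -34657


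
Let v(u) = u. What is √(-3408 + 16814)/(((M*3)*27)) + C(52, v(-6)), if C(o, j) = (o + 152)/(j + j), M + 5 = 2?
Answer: -17 - √13406/243 ≈ -17.476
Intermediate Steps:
M = -3 (M = -5 + 2 = -3)
C(o, j) = (152 + o)/(2*j) (C(o, j) = (152 + o)/((2*j)) = (152 + o)*(1/(2*j)) = (152 + o)/(2*j))
√(-3408 + 16814)/(((M*3)*27)) + C(52, v(-6)) = √(-3408 + 16814)/((-3*3*27)) + (½)*(152 + 52)/(-6) = √13406/((-9*27)) + (½)*(-⅙)*204 = √13406/(-243) - 17 = √13406*(-1/243) - 17 = -√13406/243 - 17 = -17 - √13406/243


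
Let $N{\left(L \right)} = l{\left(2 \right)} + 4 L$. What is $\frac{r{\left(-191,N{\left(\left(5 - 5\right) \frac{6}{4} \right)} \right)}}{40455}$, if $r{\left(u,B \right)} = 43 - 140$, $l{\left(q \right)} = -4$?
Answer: $- \frac{97}{40455} \approx -0.0023977$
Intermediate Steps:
$N{\left(L \right)} = -4 + 4 L$
$r{\left(u,B \right)} = -97$
$\frac{r{\left(-191,N{\left(\left(5 - 5\right) \frac{6}{4} \right)} \right)}}{40455} = - \frac{97}{40455}$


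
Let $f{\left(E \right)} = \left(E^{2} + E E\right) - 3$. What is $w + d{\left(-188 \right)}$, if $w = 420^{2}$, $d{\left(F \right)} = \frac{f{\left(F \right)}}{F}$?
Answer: $\frac{33092515}{188} \approx 1.7602 \cdot 10^{5}$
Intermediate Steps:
$f{\left(E \right)} = -3 + 2 E^{2}$ ($f{\left(E \right)} = \left(E^{2} + E^{2}\right) - 3 = 2 E^{2} - 3 = -3 + 2 E^{2}$)
$d{\left(F \right)} = \frac{-3 + 2 F^{2}}{F}$
$w = 176400$
$w + d{\left(-188 \right)} = 176400 + \left(- \frac{3}{-188} + 2 \left(-188\right)\right) = 176400 - \frac{70685}{188} = \frac{33092515}{188}$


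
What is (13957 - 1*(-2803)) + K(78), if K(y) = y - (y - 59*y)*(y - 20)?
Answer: 279230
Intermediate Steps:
K(y) = y + 58*y*(-20 + y) (K(y) = y - (-58*y)*(-20 + y) = y - (-58)*y*(-20 + y) = y + 58*y*(-20 + y))
(13957 - 1*(-2803)) + K(78) = (13957 - 1*(-2803)) + 78*(-1159 + 58*78) = (13957 + 2803) + 78*(-1159 + 4524) = 16760 + 78*3365 = 16760 + 262470 = 279230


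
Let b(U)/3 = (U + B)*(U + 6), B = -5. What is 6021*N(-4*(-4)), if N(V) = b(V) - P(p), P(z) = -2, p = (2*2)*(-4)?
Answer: 4383288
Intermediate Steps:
p = -16 (p = 4*(-4) = -16)
b(U) = 3*(-5 + U)*(6 + U) (b(U) = 3*((U - 5)*(U + 6)) = 3*((-5 + U)*(6 + U)) = 3*(-5 + U)*(6 + U))
N(V) = -88 + 3*V + 3*V**2 (N(V) = (-90 + 3*V + 3*V**2) - 1*(-2) = (-90 + 3*V + 3*V**2) + 2 = -88 + 3*V + 3*V**2)
6021*N(-4*(-4)) = 6021*(-88 + 3*(-4*(-4)) + 3*(-4*(-4))**2) = 6021*(-88 + 3*16 + 3*16**2) = 6021*(-88 + 48 + 3*256) = 6021*(-88 + 48 + 768) = 6021*728 = 4383288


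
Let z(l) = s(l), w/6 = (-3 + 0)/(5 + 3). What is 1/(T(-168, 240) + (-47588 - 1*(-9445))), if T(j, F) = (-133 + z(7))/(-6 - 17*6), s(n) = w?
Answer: -432/16477235 ≈ -2.6218e-5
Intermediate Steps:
w = -9/4 (w = 6*((-3 + 0)/(5 + 3)) = 6*(-3/8) = -9/4 ≈ -2.2500)
s(n) = -9/4
z(l) = -9/4
T(j, F) = 541/432 (T(j, F) = (-133 - 9/4)/(-6 - 17*6) = -541/(4*(-6 - 102)) = -541/4/(-108) = -541/4*(-1/108) = 541/432)
1/(T(-168, 240) + (-47588 - 1*(-9445))) = 1/(541/432 + (-47588 - 1*(-9445))) = 1/(541/432 + (-47588 + 9445)) = 1/(541/432 - 38143) = 1/(-16477235/432) = -432/16477235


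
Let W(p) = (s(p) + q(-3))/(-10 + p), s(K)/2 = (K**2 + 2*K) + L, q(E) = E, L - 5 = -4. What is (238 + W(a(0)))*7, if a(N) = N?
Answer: 16667/10 ≈ 1666.7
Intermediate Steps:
L = 1 (L = 5 - 4 = 1)
s(K) = 2 + 2*K**2 + 4*K (s(K) = 2*((K**2 + 2*K) + 1) = 2*(1 + K**2 + 2*K) = 2 + 2*K**2 + 4*K)
W(p) = (-1 + 2*p**2 + 4*p)/(-10 + p) (W(p) = ((2 + 2*p**2 + 4*p) - 3)/(-10 + p) = (-1 + 2*p**2 + 4*p)/(-10 + p))
(238 + W(a(0)))*7 = (238 + (-1 + 2*0**2 + 4*0)/(-10 + 0))*7 = (238 + (-1 + 2*0 + 0)/(-10))*7 = (238 - (-1 + 0 + 0)/10)*7 = (238 - 1/10*(-1))*7 = (238 + 1/10)*7 = (2381/10)*7 = 16667/10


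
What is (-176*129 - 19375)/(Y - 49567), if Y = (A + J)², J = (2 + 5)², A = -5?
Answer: 42079/47631 ≈ 0.88344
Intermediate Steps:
J = 49 (J = 7² = 49)
Y = 1936 (Y = (-5 + 49)² = 44² = 1936)
(-176*129 - 19375)/(Y - 49567) = (-176*129 - 19375)/(1936 - 49567) = (-22704 - 19375)/(-47631) = -42079*(-1/47631) = 42079/47631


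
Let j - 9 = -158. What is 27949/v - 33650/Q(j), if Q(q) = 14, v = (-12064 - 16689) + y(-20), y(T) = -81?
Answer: -485327693/201838 ≈ -2404.5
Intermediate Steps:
j = -149 (j = 9 - 158 = -149)
v = -28834 (v = (-12064 - 16689) - 81 = -28753 - 81 = -28834)
27949/v - 33650/Q(j) = 27949/(-28834) - 33650/14 = 27949*(-1/28834) - 33650*1/14 = -27949/28834 - 16825/7 = -485327693/201838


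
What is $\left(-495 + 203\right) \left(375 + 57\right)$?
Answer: $-126144$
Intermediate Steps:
$\left(-495 + 203\right) \left(375 + 57\right) = \left(-292\right) 432 = -126144$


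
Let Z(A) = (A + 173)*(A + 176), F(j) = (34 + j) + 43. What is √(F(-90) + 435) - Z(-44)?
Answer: -17028 + √422 ≈ -17007.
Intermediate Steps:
F(j) = 77 + j
Z(A) = (173 + A)*(176 + A)
√(F(-90) + 435) - Z(-44) = √((77 - 90) + 435) - (30448 + (-44)² + 349*(-44)) = √(-13 + 435) - (30448 + 1936 - 15356) = √422 - 1*17028 = √422 - 17028 = -17028 + √422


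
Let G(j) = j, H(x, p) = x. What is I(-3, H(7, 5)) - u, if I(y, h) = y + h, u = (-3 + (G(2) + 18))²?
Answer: -285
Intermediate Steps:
u = 289 (u = (-3 + (2 + 18))² = (-3 + 20)² = 17² = 289)
I(y, h) = h + y
I(-3, H(7, 5)) - u = (7 - 3) - 1*289 = 4 - 289 = -285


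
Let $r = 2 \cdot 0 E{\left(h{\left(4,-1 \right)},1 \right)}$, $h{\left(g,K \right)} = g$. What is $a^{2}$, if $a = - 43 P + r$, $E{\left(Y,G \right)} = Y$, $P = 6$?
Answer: $66564$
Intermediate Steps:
$r = 0$ ($r = 2 \cdot 0 \cdot 4 = 0 \cdot 4 = 0$)
$a = -258$ ($a = \left(-43\right) 6 + 0 = -258 + 0 = -258$)
$a^{2} = \left(-258\right)^{2} = 66564$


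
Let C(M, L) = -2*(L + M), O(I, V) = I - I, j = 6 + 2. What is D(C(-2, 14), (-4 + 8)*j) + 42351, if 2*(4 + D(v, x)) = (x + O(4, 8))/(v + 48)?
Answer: 127043/3 ≈ 42348.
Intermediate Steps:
j = 8
O(I, V) = 0
C(M, L) = -2*L - 2*M
D(v, x) = -4 + x/(2*(48 + v)) (D(v, x) = -4 + ((x + 0)/(v + 48))/2 = -4 + (x/(48 + v))/2 = -4 + x/(2*(48 + v)))
D(C(-2, 14), (-4 + 8)*j) + 42351 = (-384 + (-4 + 8)*8 - 8*(-2*14 - 2*(-2)))/(2*(48 + (-2*14 - 2*(-2)))) + 42351 = (-384 + 4*8 - 8*(-28 + 4))/(2*(48 + (-28 + 4))) + 42351 = (-384 + 32 - 8*(-24))/(2*(48 - 24)) + 42351 = (½)*(-384 + 32 + 192)/24 + 42351 = (½)*(1/24)*(-160) + 42351 = -10/3 + 42351 = 127043/3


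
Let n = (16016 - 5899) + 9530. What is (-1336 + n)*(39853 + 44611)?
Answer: 1546620304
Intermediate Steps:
n = 19647 (n = 10117 + 9530 = 19647)
(-1336 + n)*(39853 + 44611) = (-1336 + 19647)*(39853 + 44611) = 18311*84464 = 1546620304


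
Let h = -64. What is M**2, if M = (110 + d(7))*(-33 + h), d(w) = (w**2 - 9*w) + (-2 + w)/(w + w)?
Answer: 17122507609/196 ≈ 8.7360e+7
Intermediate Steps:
d(w) = w**2 - 9*w + (-2 + w)/(2*w) (d(w) = (w**2 - 9*w) + (-2 + w)/((2*w)) = (w**2 - 9*w) + (-2 + w)*(1/(2*w)) = (w**2 - 9*w) + (-2 + w)/(2*w) = w**2 - 9*w + (-2 + w)/(2*w))
M = -130853/14 (M = (110 + (1/2 + 7**2 - 1/7 - 9*7))*(-33 - 64) = (110 + (1/2 + 49 - 1*1/7 - 63))*(-97) = (110 + (1/2 + 49 - 1/7 - 63))*(-97) = (110 - 191/14)*(-97) = (1349/14)*(-97) = -130853/14 ≈ -9346.6)
M**2 = (-130853/14)**2 = 17122507609/196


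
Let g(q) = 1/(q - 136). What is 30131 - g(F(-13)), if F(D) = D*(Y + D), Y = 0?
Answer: 994322/33 ≈ 30131.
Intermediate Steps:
F(D) = D² (F(D) = D*(0 + D) = D*D = D²)
g(q) = 1/(-136 + q)
30131 - g(F(-13)) = 30131 - 1/(-136 + (-13)²) = 30131 - 1/(-136 + 169) = 30131 - 1/33 = 994322/33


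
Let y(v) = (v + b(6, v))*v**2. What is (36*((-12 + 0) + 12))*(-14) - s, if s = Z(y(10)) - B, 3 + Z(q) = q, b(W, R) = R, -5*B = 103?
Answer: -10088/5 ≈ -2017.6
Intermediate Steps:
B = -103/5 (B = -1/5*103 = -103/5 ≈ -20.600)
y(v) = 2*v**3 (y(v) = (v + v)*v**2 = (2*v)*v**2 = 2*v**3)
Z(q) = -3 + q
s = 10088/5 (s = (-3 + 2*10**3) - 1*(-103/5) = (-3 + 2*1000) + 103/5 = (-3 + 2000) + 103/5 = 1997 + 103/5 = 10088/5 ≈ 2017.6)
(36*((-12 + 0) + 12))*(-14) - s = (36*((-12 + 0) + 12))*(-14) - 1*10088/5 = (36*(-12 + 12))*(-14) - 10088/5 = (36*0)*(-14) - 10088/5 = 0*(-14) - 10088/5 = 0 - 10088/5 = -10088/5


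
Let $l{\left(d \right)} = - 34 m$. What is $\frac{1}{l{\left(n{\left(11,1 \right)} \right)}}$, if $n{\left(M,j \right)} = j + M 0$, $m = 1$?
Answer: $- \frac{1}{34} \approx -0.029412$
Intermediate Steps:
$n{\left(M,j \right)} = j$ ($n{\left(M,j \right)} = j + 0 = j$)
$l{\left(d \right)} = -34$ ($l{\left(d \right)} = \left(-34\right) 1 = -34$)
$\frac{1}{l{\left(n{\left(11,1 \right)} \right)}} = \frac{1}{-34} = - \frac{1}{34}$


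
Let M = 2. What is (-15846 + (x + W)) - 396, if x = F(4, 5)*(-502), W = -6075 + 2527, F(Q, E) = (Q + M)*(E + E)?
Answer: -49910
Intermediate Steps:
F(Q, E) = 2*E*(2 + Q) (F(Q, E) = (Q + 2)*(E + E) = (2 + Q)*(2*E) = 2*E*(2 + Q))
W = -3548
x = -30120 (x = (2*5*(2 + 4))*(-502) = (2*5*6)*(-502) = 60*(-502) = -30120)
(-15846 + (x + W)) - 396 = (-15846 + (-30120 - 3548)) - 396 = (-15846 - 33668) - 396 = -49514 - 396 = -49910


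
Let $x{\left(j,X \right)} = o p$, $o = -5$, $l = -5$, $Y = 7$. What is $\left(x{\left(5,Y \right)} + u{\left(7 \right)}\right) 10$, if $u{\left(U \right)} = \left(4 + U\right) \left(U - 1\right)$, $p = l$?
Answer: $910$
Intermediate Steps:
$p = -5$
$x{\left(j,X \right)} = 25$ ($x{\left(j,X \right)} = \left(-5\right) \left(-5\right) = 25$)
$u{\left(U \right)} = \left(-1 + U\right) \left(4 + U\right)$ ($u{\left(U \right)} = \left(4 + U\right) \left(-1 + U\right) = \left(-1 + U\right) \left(4 + U\right)$)
$\left(x{\left(5,Y \right)} + u{\left(7 \right)}\right) 10 = \left(25 + \left(-4 + 7^{2} + 3 \cdot 7\right)\right) 10 = \left(25 + \left(-4 + 49 + 21\right)\right) 10 = \left(25 + 66\right) 10 = 91 \cdot 10 = 910$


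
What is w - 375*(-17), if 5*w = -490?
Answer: 6277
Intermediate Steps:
w = -98 (w = (⅕)*(-490) = -98)
w - 375*(-17) = -98 - 375*(-17) = -98 + 6375 = 6277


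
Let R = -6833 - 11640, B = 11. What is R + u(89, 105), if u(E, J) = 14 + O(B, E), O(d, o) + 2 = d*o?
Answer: -17482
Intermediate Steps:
O(d, o) = -2 + d*o
R = -18473
u(E, J) = 12 + 11*E (u(E, J) = 14 + (-2 + 11*E) = 12 + 11*E)
R + u(89, 105) = -18473 + (12 + 11*89) = -18473 + (12 + 979) = -18473 + 991 = -17482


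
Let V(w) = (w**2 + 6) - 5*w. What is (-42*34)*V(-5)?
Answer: -79968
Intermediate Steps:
V(w) = 6 + w**2 - 5*w (V(w) = (6 + w**2) - 5*w = 6 + w**2 - 5*w)
(-42*34)*V(-5) = (-42*34)*(6 + (-5)**2 - 5*(-5)) = -1428*(6 + 25 + 25) = -1428*56 = -79968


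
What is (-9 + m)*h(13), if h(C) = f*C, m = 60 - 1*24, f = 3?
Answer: 1053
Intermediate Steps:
m = 36 (m = 60 - 24 = 36)
h(C) = 3*C
(-9 + m)*h(13) = (-9 + 36)*(3*13) = 27*39 = 1053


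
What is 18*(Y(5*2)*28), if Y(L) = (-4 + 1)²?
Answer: 4536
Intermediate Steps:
Y(L) = 9 (Y(L) = (-3)² = 9)
18*(Y(5*2)*28) = 18*(9*28) = 18*252 = 4536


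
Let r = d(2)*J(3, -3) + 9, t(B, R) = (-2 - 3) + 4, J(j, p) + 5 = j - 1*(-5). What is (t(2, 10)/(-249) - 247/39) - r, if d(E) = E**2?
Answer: -6805/249 ≈ -27.329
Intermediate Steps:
J(j, p) = j (J(j, p) = -5 + (j - 1*(-5)) = -5 + (j + 5) = -5 + (5 + j) = j)
t(B, R) = -1 (t(B, R) = -5 + 4 = -1)
r = 21 (r = 2**2*3 + 9 = 4*3 + 9 = 12 + 9 = 21)
(t(2, 10)/(-249) - 247/39) - r = (-1/(-249) - 247/39) - 1*21 = (-1*(-1/249) - 247*1/39) - 21 = (1/249 - 19/3) - 21 = -1576/249 - 21 = -6805/249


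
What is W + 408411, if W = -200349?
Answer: 208062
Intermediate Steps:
W + 408411 = -200349 + 408411 = 208062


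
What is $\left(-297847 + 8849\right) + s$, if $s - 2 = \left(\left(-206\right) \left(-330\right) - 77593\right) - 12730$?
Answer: $-311339$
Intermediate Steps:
$s = -22341$ ($s = 2 - 22343 = -22341$)
$\left(-297847 + 8849\right) + s = \left(-297847 + 8849\right) - 22341 = -288998 - 22341 = -311339$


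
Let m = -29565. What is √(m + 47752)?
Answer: √18187 ≈ 134.86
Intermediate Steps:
√(m + 47752) = √(-29565 + 47752) = √18187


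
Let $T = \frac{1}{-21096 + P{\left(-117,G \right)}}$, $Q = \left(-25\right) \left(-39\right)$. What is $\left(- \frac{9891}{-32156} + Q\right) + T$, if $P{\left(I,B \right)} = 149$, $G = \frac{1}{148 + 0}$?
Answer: $\frac{656939593321}{673571732} \approx 975.31$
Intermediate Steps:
$G = \frac{1}{148} \approx 0.0067568$
$Q = 975$
$T = - \frac{1}{20947}$ ($T = \frac{1}{-21096 + 149} = \frac{1}{-20947} = - \frac{1}{20947} \approx -4.774 \cdot 10^{-5}$)
$\left(- \frac{9891}{-32156} + Q\right) + T = \left(- \frac{9891}{-32156} + 975\right) - \frac{1}{20947} = \left(\left(-9891\right) \left(- \frac{1}{32156}\right) + 975\right) - \frac{1}{20947} = \left(\frac{9891}{32156} + 975\right) - \frac{1}{20947} = \frac{31361991}{32156} - \frac{1}{20947} = \frac{656939593321}{673571732}$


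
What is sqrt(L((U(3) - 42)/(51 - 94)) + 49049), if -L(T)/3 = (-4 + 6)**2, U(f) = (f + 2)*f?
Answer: sqrt(49037) ≈ 221.44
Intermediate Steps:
U(f) = f*(2 + f) (U(f) = (2 + f)*f = f*(2 + f))
L(T) = -12 (L(T) = -3*(-4 + 6)**2 = -3*2**2 = -3*4 = -12)
sqrt(L((U(3) - 42)/(51 - 94)) + 49049) = sqrt(-12 + 49049) = sqrt(49037)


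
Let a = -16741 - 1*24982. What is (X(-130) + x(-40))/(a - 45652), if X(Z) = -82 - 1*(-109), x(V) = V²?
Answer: -1627/87375 ≈ -0.018621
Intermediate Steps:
a = -41723 (a = -16741 - 24982 = -41723)
X(Z) = 27 (X(Z) = -82 + 109 = 27)
(X(-130) + x(-40))/(a - 45652) = (27 + (-40)²)/(-41723 - 45652) = (27 + 1600)/(-87375) = 1627*(-1/87375) = -1627/87375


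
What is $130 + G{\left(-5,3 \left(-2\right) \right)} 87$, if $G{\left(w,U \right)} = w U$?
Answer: $2740$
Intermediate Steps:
$G{\left(w,U \right)} = U w$
$130 + G{\left(-5,3 \left(-2\right) \right)} 87 = 130 + 3 \left(-2\right) \left(-5\right) 87 = 130 + \left(-6\right) \left(-5\right) 87 = 130 + 30 \cdot 87 = 130 + 2610 = 2740$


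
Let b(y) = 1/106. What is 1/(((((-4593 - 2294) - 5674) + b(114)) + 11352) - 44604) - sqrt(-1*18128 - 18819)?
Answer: -106/4856177 - I*sqrt(36947) ≈ -2.1828e-5 - 192.22*I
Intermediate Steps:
b(y) = 1/106
1/(((((-4593 - 2294) - 5674) + b(114)) + 11352) - 44604) - sqrt(-1*18128 - 18819) = 1/(((((-4593 - 2294) - 5674) + 1/106) + 11352) - 44604) - sqrt(-1*18128 - 18819) = 1/((((-6887 - 5674) + 1/106) + 11352) - 44604) - sqrt(-18128 - 18819) = 1/(((-12561 + 1/106) + 11352) - 44604) - sqrt(-36947) = 1/((-1331465/106 + 11352) - 44604) - I*sqrt(36947) = 1/(-128153/106 - 44604) - I*sqrt(36947) = 1/(-4856177/106) - I*sqrt(36947) = -106/4856177 - I*sqrt(36947)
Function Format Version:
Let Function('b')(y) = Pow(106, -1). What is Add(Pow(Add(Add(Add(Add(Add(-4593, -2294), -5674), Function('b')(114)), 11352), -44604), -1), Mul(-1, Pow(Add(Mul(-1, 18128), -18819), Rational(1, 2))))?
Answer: Add(Rational(-106, 4856177), Mul(-1, I, Pow(36947, Rational(1, 2)))) ≈ Add(-2.1828e-5, Mul(-192.22, I))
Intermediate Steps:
Function('b')(y) = Rational(1, 106)
Add(Pow(Add(Add(Add(Add(Add(-4593, -2294), -5674), Function('b')(114)), 11352), -44604), -1), Mul(-1, Pow(Add(Mul(-1, 18128), -18819), Rational(1, 2)))) = Add(Pow(Add(Add(Add(Add(Add(-4593, -2294), -5674), Rational(1, 106)), 11352), -44604), -1), Mul(-1, Pow(Add(Mul(-1, 18128), -18819), Rational(1, 2)))) = Add(Pow(Add(Add(Add(Add(-6887, -5674), Rational(1, 106)), 11352), -44604), -1), Mul(-1, Pow(Add(-18128, -18819), Rational(1, 2)))) = Add(Pow(Add(Add(Add(-12561, Rational(1, 106)), 11352), -44604), -1), Mul(-1, Pow(-36947, Rational(1, 2)))) = Add(Pow(Add(Add(Rational(-1331465, 106), 11352), -44604), -1), Mul(-1, Mul(I, Pow(36947, Rational(1, 2))))) = Add(Pow(Add(Rational(-128153, 106), -44604), -1), Mul(-1, I, Pow(36947, Rational(1, 2)))) = Add(Pow(Rational(-4856177, 106), -1), Mul(-1, I, Pow(36947, Rational(1, 2)))) = Add(Rational(-106, 4856177), Mul(-1, I, Pow(36947, Rational(1, 2))))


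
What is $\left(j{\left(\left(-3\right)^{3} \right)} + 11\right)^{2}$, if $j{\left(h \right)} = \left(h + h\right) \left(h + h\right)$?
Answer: $8567329$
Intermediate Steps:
$j{\left(h \right)} = 4 h^{2}$ ($j{\left(h \right)} = 2 h 2 h = 4 h^{2}$)
$\left(j{\left(\left(-3\right)^{3} \right)} + 11\right)^{2} = \left(4 \left(\left(-3\right)^{3}\right)^{2} + 11\right)^{2} = \left(4 \left(-27\right)^{2} + 11\right)^{2} = \left(4 \cdot 729 + 11\right)^{2} = \left(2916 + 11\right)^{2} = 2927^{2} = 8567329$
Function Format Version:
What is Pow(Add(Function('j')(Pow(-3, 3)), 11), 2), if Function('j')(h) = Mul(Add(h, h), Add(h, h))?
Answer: 8567329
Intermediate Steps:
Function('j')(h) = Mul(4, Pow(h, 2)) (Function('j')(h) = Mul(Mul(2, h), Mul(2, h)) = Mul(4, Pow(h, 2)))
Pow(Add(Function('j')(Pow(-3, 3)), 11), 2) = Pow(Add(Mul(4, Pow(Pow(-3, 3), 2)), 11), 2) = Pow(Add(Mul(4, Pow(-27, 2)), 11), 2) = Pow(Add(Mul(4, 729), 11), 2) = Pow(Add(2916, 11), 2) = Pow(2927, 2) = 8567329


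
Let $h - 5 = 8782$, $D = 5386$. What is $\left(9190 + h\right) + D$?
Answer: $23363$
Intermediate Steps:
$h = 8787$ ($h = 5 + 8782 = 8787$)
$\left(9190 + h\right) + D = \left(9190 + 8787\right) + 5386 = 17977 + 5386 = 23363$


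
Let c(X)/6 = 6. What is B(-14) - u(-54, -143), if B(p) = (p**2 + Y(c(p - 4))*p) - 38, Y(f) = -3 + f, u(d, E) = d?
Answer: -250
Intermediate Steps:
c(X) = 36 (c(X) = 6*6 = 36)
B(p) = -38 + p**2 + 33*p (B(p) = (p**2 + (-3 + 36)*p) - 38 = (p**2 + 33*p) - 38 = -38 + p**2 + 33*p)
B(-14) - u(-54, -143) = (-38 + (-14)**2 + 33*(-14)) - 1*(-54) = (-38 + 196 - 462) + 54 = -304 + 54 = -250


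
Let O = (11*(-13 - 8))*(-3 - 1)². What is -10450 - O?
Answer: -6754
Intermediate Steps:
O = -3696 (O = (11*(-21))*(-4)² = -231*16 = -3696)
-10450 - O = -10450 - 1*(-3696) = -10450 + 3696 = -6754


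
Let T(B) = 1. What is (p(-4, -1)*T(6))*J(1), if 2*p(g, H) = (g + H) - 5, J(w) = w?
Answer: -5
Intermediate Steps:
p(g, H) = -5/2 + H/2 + g/2 (p(g, H) = ((g + H) - 5)/2 = ((H + g) - 5)/2 = (-5 + H + g)/2 = -5/2 + H/2 + g/2)
(p(-4, -1)*T(6))*J(1) = ((-5/2 + (1/2)*(-1) + (1/2)*(-4))*1)*1 = ((-5/2 - 1/2 - 2)*1)*1 = -5*1*1 = -5*1 = -5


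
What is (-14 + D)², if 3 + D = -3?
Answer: 400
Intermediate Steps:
D = -6 (D = -3 - 3 = -6)
(-14 + D)² = (-14 - 6)² = (-20)² = 400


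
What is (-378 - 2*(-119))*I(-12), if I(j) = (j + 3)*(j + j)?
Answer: -30240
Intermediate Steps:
I(j) = 2*j*(3 + j) (I(j) = (3 + j)*(2*j) = 2*j*(3 + j))
(-378 - 2*(-119))*I(-12) = (-378 - 2*(-119))*(2*(-12)*(3 - 12)) = (-378 + 238)*(2*(-12)*(-9)) = -140*216 = -30240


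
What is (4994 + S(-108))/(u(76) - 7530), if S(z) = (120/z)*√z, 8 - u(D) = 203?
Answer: -4994/7725 + 4*I*√3/4635 ≈ -0.64647 + 0.0014948*I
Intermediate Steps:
u(D) = -195 (u(D) = 8 - 1*203 = 8 - 203 = -195)
S(z) = 120/√z
(4994 + S(-108))/(u(76) - 7530) = (4994 + 120/√(-108))/(-195 - 7530) = (4994 + 120*(-I*√3/18))/(-7725) = (4994 - 20*I*√3/3)*(-1/7725) = -4994/7725 + 4*I*√3/4635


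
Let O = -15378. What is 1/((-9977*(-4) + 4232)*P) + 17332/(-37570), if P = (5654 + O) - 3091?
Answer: -980391689877/2125162453700 ≈ -0.46133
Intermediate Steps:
P = -12815 (P = (5654 - 15378) - 3091 = -9724 - 3091 = -12815)
1/((-9977*(-4) + 4232)*P) + 17332/(-37570) = 1/((-9977*(-4) + 4232)*(-12815)) + 17332/(-37570) = -1/12815/(39908 + 4232) + 17332*(-1/37570) = -1/12815/44140 - 8666/18785 = (1/44140)*(-1/12815) - 8666/18785 = -1/565654100 - 8666/18785 = -980391689877/2125162453700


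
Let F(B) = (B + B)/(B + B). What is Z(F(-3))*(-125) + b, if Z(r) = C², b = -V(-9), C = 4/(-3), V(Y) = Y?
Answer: -1919/9 ≈ -213.22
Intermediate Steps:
C = -4/3 (C = 4*(-⅓) = -4/3 ≈ -1.3333)
F(B) = 1 (F(B) = (2*B)/((2*B)) = (2*B)*(1/(2*B)) = 1)
b = 9 (b = -1*(-9) = 9)
Z(r) = 16/9 (Z(r) = (-4/3)² = 16/9)
Z(F(-3))*(-125) + b = (16/9)*(-125) + 9 = -2000/9 + 9 = -1919/9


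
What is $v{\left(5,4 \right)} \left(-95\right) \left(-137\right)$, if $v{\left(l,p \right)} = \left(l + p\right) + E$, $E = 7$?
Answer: $208240$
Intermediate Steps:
$v{\left(l,p \right)} = 7 + l + p$ ($v{\left(l,p \right)} = \left(l + p\right) + 7 = 7 + l + p$)
$v{\left(5,4 \right)} \left(-95\right) \left(-137\right) = \left(7 + 5 + 4\right) \left(-95\right) \left(-137\right) = 16 \left(-95\right) \left(-137\right) = \left(-1520\right) \left(-137\right) = 208240$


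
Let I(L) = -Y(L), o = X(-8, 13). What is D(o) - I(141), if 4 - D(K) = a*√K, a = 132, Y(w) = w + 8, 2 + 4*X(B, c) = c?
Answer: 153 - 66*√11 ≈ -65.897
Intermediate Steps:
X(B, c) = -½ + c/4
o = 11/4 (o = -½ + (¼)*13 = -½ + 13/4 = 11/4 ≈ 2.7500)
Y(w) = 8 + w
I(L) = -8 - L (I(L) = -(8 + L) = -8 - L)
D(K) = 4 - 132*√K
D(o) - I(141) = (4 - 66*√11) - (-8 - 1*141) = (4 - 66*√11) - (-8 - 141) = (4 - 66*√11) - 1*(-149) = (4 - 66*√11) + 149 = 153 - 66*√11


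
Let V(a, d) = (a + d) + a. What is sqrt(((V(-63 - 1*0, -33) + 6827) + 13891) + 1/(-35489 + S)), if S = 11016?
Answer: sqrt(12313355156038)/24473 ≈ 143.38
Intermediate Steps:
V(a, d) = d + 2*a
sqrt(((V(-63 - 1*0, -33) + 6827) + 13891) + 1/(-35489 + S)) = sqrt((((-33 + 2*(-63 - 1*0)) + 6827) + 13891) + 1/(-35489 + 11016)) = sqrt((((-33 + 2*(-63 + 0)) + 6827) + 13891) + 1/(-24473)) = sqrt((((-33 + 2*(-63)) + 6827) + 13891) - 1/24473) = sqrt((((-33 - 126) + 6827) + 13891) - 1/24473) = sqrt(((-159 + 6827) + 13891) - 1/24473) = sqrt((6668 + 13891) - 1/24473) = sqrt(20559 - 1/24473) = sqrt(503140406/24473) = sqrt(12313355156038)/24473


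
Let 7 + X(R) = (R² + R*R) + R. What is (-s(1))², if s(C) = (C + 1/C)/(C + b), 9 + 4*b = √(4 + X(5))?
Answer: 64/(5 - 2*√13)² ≈ 13.091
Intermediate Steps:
X(R) = -7 + R + 2*R² (X(R) = -7 + ((R² + R*R) + R) = -7 + ((R² + R²) + R) = -7 + (2*R² + R) = -7 + (R + 2*R²) = -7 + R + 2*R²)
b = -9/4 + √13/2 (b = -9/4 + √(4 + (-7 + 5 + 2*5²))/4 = -9/4 + √(4 + (-7 + 5 + 2*25))/4 = -9/4 + √(4 + (-7 + 5 + 50))/4 = -9/4 + √(4 + 48)/4 = -9/4 + √52/4 = -9/4 + (2*√13)/4 = -9/4 + √13/2 ≈ -0.44722)
s(C) = (C + 1/C)/(-9/4 + C + √13/2) (s(C) = (C + 1/C)/(C + (-9/4 + √13/2)) = (C + 1/C)/(-9/4 + C + √13/2))
(-s(1))² = (-4*(1 + 1²)/(1*(-9 + 2*√13 + 4*1)))² = (-4*(1 + 1)/(-9 + 2*√13 + 4))² = (-4*2/(-5 + 2*√13))² = (-8/(-5 + 2*√13))² = 64/(-5 + 2*√13)²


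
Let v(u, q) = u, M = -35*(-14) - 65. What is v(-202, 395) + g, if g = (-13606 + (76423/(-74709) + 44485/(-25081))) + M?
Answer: -3583141449205/267682347 ≈ -13386.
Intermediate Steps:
M = 425 (M = 490 - 65 = 425)
g = -3529069615111/267682347 (g = (-13606 + (76423/(-74709) + 44485/(-25081))) + 425 = (-13606 + (76423*(-1/74709) + 44485*(-1/25081))) + 425 = (-13606 + (-76423/74709 - 6355/3583)) + 425 = (-13606 - 748599304/267682347) + 425 = -3642834612586/267682347 + 425 = -3529069615111/267682347 ≈ -13184.)
v(-202, 395) + g = -202 - 3529069615111/267682347 = -3583141449205/267682347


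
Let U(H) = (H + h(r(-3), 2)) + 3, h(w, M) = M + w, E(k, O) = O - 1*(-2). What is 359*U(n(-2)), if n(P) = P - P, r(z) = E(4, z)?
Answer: 1436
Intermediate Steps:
E(k, O) = 2 + O (E(k, O) = O + 2 = 2 + O)
r(z) = 2 + z
n(P) = 0
U(H) = 4 + H (U(H) = (H + (2 + (2 - 3))) + 3 = (H + (2 - 1)) + 3 = (H + 1) + 3 = (1 + H) + 3 = 4 + H)
359*U(n(-2)) = 359*(4 + 0) = 359*4 = 1436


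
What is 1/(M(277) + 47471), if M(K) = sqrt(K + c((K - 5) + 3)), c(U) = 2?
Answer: 47471/2253495562 - 3*sqrt(31)/2253495562 ≈ 2.1058e-5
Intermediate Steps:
M(K) = sqrt(2 + K) (M(K) = sqrt(K + 2) = sqrt(2 + K))
1/(M(277) + 47471) = 1/(sqrt(2 + 277) + 47471) = 1/(sqrt(279) + 47471) = 1/(3*sqrt(31) + 47471) = 1/(47471 + 3*sqrt(31))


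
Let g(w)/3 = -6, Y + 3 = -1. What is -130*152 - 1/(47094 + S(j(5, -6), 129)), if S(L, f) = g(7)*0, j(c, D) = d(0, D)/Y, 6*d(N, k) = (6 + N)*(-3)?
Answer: -930577441/47094 ≈ -19760.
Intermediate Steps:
Y = -4 (Y = -3 - 1 = -4)
d(N, k) = -3 - N/2 (d(N, k) = ((6 + N)*(-3))/6 = (-18 - 3*N)/6 = -3 - N/2)
g(w) = -18 (g(w) = 3*(-6) = -18)
j(c, D) = 3/4 (j(c, D) = (-3 - 1/2*0)/(-4) = (-3 + 0)*(-1/4) = -3*(-1/4) = 3/4)
S(L, f) = 0 (S(L, f) = -18*0 = 0)
-130*152 - 1/(47094 + S(j(5, -6), 129)) = -130*152 - 1/(47094 + 0) = -19760 - 1/47094 = -930577441/47094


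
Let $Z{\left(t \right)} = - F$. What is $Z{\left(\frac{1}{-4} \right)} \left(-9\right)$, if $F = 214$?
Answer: $1926$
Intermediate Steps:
$Z{\left(t \right)} = -214$ ($Z{\left(t \right)} = \left(-1\right) 214 = -214$)
$Z{\left(\frac{1}{-4} \right)} \left(-9\right) = \left(-214\right) \left(-9\right) = 1926$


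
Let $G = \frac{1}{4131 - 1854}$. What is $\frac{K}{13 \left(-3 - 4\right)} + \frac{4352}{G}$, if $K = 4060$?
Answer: $\frac{128822972}{13} \approx 9.9095 \cdot 10^{6}$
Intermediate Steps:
$G = \frac{1}{2277} \approx 0.00043917$
$\frac{K}{13 \left(-3 - 4\right)} + \frac{4352}{G} = \frac{4060}{13 \left(-3 - 4\right)} + 4352 \frac{1}{\frac{1}{2277}} = \frac{4060}{13 \left(-7\right)} + 4352 \cdot 2277 = \frac{4060}{-91} + 9909504 = 4060 \left(- \frac{1}{91}\right) + 9909504 = - \frac{580}{13} + 9909504 = \frac{128822972}{13}$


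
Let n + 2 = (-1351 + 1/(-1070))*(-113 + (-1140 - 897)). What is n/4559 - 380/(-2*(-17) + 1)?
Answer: 2138509069/3414691 ≈ 626.27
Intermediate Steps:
n = 310797551/107 (n = -2 + (-1351 + 1/(-1070))*(-113 + (-1140 - 897)) = -2 + (-1351 - 1/1070)*(-113 - 2037) = -2 - 1445571/1070*(-2150) = -2 + 310797765/107 = 310797551/107 ≈ 2.9046e+6)
n/4559 - 380/(-2*(-17) + 1) = (310797551/107)/4559 - 380/(-2*(-17) + 1) = (310797551/107)*(1/4559) - 380/(34 + 1) = 310797551/487813 - 380/35 = 310797551/487813 - 380*1/35 = 310797551/487813 - 76/7 = 2138509069/3414691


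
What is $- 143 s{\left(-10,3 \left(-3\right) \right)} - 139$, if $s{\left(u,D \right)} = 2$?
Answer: $-425$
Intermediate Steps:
$- 143 s{\left(-10,3 \left(-3\right) \right)} - 139 = \left(-143\right) 2 - 139 = -286 - 139 = -425$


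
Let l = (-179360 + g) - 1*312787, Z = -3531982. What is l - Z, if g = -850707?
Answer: 2189128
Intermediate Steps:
l = -1342854 (l = (-179360 - 850707) - 1*312787 = -1030067 - 312787 = -1342854)
l - Z = -1342854 - 1*(-3531982) = -1342854 + 3531982 = 2189128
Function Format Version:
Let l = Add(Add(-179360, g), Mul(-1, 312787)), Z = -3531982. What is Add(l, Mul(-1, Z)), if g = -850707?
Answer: 2189128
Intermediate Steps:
l = -1342854 (l = Add(Add(-179360, -850707), Mul(-1, 312787)) = Add(-1030067, -312787) = -1342854)
Add(l, Mul(-1, Z)) = Add(-1342854, Mul(-1, -3531982)) = Add(-1342854, 3531982) = 2189128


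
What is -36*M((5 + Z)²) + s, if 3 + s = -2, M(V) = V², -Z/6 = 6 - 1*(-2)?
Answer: -123076841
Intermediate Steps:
Z = -48 (Z = -6*(6 - 1*(-2)) = -6*(6 + 2) = -6*8 = -48)
s = -5 (s = -3 - 2 = -5)
-36*M((5 + Z)²) + s = -36*((5 - 48)²)² - 5 = -36*((-43)²)² - 5 = -36*1849² - 5 = -36*3418801 - 5 = -9*13675204 - 5 = -123076836 - 5 = -123076841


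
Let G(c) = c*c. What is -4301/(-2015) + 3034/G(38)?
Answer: 6162077/1454830 ≈ 4.2356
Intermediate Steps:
G(c) = c²
-4301/(-2015) + 3034/G(38) = -4301/(-2015) + 3034/(38²) = -4301*(-1/2015) + 3034/1444 = 4301/2015 + 3034*(1/1444) = 4301/2015 + 1517/722 = 6162077/1454830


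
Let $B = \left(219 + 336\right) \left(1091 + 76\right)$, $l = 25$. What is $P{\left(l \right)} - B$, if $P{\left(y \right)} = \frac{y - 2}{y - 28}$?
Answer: $- \frac{1943078}{3} \approx -6.4769 \cdot 10^{5}$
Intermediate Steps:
$P{\left(y \right)} = \frac{-2 + y}{-28 + y}$
$B = 647685$ ($B = 555 \cdot 1167 = 647685$)
$P{\left(l \right)} - B = \frac{-2 + 25}{-28 + 25} - 647685 = \frac{1}{-3} \cdot 23 - 647685 = \left(- \frac{1}{3}\right) 23 - 647685 = - \frac{23}{3} - 647685 = - \frac{1943078}{3}$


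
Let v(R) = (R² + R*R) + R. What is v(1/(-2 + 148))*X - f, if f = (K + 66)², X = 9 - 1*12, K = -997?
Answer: -4618969480/5329 ≈ -8.6676e+5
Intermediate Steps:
v(R) = R + 2*R² (v(R) = (R² + R²) + R = 2*R² + R = R + 2*R²)
X = -3 (X = 9 - 12 = -3)
f = 866761 (f = (-997 + 66)² = (-931)² = 866761)
v(1/(-2 + 148))*X - f = ((1 + 2/(-2 + 148))/(-2 + 148))*(-3) - 1*866761 = ((1 + 2/146)/146)*(-3) - 866761 = ((1 + 2*(1/146))/146)*(-3) - 866761 = ((1 + 1/73)/146)*(-3) - 866761 = ((1/146)*(74/73))*(-3) - 866761 = (37/5329)*(-3) - 866761 = -111/5329 - 866761 = -4618969480/5329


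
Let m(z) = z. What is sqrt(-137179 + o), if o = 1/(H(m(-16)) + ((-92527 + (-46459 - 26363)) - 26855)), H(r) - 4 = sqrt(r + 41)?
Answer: I*sqrt(563027092882630)/64065 ≈ 370.38*I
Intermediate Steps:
H(r) = 4 + sqrt(41 + r) (H(r) = 4 + sqrt(r + 41) = 4 + sqrt(41 + r))
o = -1/192195 (o = 1/((4 + sqrt(41 - 16)) + ((-92527 + (-46459 - 26363)) - 26855)) = 1/((4 + sqrt(25)) + ((-92527 - 72822) - 26855)) = 1/((4 + 5) + (-165349 - 26855)) = 1/(9 - 192204) = 1/(-192195) = -1/192195 ≈ -5.2031e-6)
sqrt(-137179 + o) = sqrt(-137179 - 1/192195) = sqrt(-26365117906/192195) = I*sqrt(563027092882630)/64065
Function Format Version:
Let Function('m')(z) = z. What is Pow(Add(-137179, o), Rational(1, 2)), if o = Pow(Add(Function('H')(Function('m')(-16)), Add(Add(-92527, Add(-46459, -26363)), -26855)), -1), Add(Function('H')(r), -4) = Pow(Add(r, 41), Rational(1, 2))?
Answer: Mul(Rational(1, 64065), I, Pow(563027092882630, Rational(1, 2))) ≈ Mul(370.38, I)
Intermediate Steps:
Function('H')(r) = Add(4, Pow(Add(41, r), Rational(1, 2))) (Function('H')(r) = Add(4, Pow(Add(r, 41), Rational(1, 2))) = Add(4, Pow(Add(41, r), Rational(1, 2))))
o = Rational(-1, 192195) (o = Pow(Add(Add(4, Pow(Add(41, -16), Rational(1, 2))), Add(Add(-92527, Add(-46459, -26363)), -26855)), -1) = Pow(Add(Add(4, Pow(25, Rational(1, 2))), Add(Add(-92527, -72822), -26855)), -1) = Pow(Add(Add(4, 5), Add(-165349, -26855)), -1) = Pow(Add(9, -192204), -1) = Pow(-192195, -1) = Rational(-1, 192195) ≈ -5.2031e-6)
Pow(Add(-137179, o), Rational(1, 2)) = Pow(Add(-137179, Rational(-1, 192195)), Rational(1, 2)) = Pow(Rational(-26365117906, 192195), Rational(1, 2)) = Mul(Rational(1, 64065), I, Pow(563027092882630, Rational(1, 2)))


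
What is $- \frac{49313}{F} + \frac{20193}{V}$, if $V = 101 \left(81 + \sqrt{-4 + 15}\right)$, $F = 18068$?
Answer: $- \frac{1535199053}{5976442700} - \frac{20193 \sqrt{11}}{661550} \approx -0.35811$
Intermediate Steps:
$V = 8181 + 101 \sqrt{11}$ ($V = 101 \left(81 + \sqrt{11}\right) = 8181 + 101 \sqrt{11} \approx 8516.0$)
$- \frac{49313}{F} + \frac{20193}{V} = - \frac{49313}{18068} + \frac{20193}{8181 + 101 \sqrt{11}}$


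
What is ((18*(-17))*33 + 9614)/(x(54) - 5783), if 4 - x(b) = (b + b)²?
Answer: 484/17443 ≈ 0.027748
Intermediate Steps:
x(b) = 4 - 4*b² (x(b) = 4 - (b + b)² = 4 - (2*b)² = 4 - 4*b²)
((18*(-17))*33 + 9614)/(x(54) - 5783) = ((18*(-17))*33 + 9614)/((4 - 4*54²) - 5783) = (-306*33 + 9614)/((4 - 4*2916) - 5783) = (-10098 + 9614)/((4 - 11664) - 5783) = -484/(-11660 - 5783) = -484/(-17443) = -484*(-1/17443) = 484/17443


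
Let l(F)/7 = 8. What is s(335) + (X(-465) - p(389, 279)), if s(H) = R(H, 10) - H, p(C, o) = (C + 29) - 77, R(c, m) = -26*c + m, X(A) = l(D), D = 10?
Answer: -9320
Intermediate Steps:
l(F) = 56 (l(F) = 7*8 = 56)
X(A) = 56
R(c, m) = m - 26*c
p(C, o) = -48 + C (p(C, o) = (29 + C) - 77 = -48 + C)
s(H) = 10 - 27*H (s(H) = (10 - 26*H) - H = 10 - 27*H)
s(335) + (X(-465) - p(389, 279)) = (10 - 27*335) + (56 - (-48 + 389)) = (10 - 9045) + (56 - 1*341) = -9035 + (56 - 341) = -9035 - 285 = -9320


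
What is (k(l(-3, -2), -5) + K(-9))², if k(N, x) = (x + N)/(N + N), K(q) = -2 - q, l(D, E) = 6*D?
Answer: 75625/1296 ≈ 58.353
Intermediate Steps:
k(N, x) = (N + x)/(2*N) (k(N, x) = (N + x)/((2*N)) = (N + x)*(1/(2*N)) = (N + x)/(2*N))
(k(l(-3, -2), -5) + K(-9))² = ((6*(-3) - 5)/(2*((6*(-3)))) + (-2 - 1*(-9)))² = ((½)*(-18 - 5)/(-18) + (-2 + 9))² = ((½)*(-1/18)*(-23) + 7)² = (23/36 + 7)² = (275/36)² = 75625/1296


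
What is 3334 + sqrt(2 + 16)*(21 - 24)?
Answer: 3334 - 9*sqrt(2) ≈ 3321.3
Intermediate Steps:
3334 + sqrt(2 + 16)*(21 - 24) = 3334 + sqrt(18)*(-3) = 3334 + (3*sqrt(2))*(-3) = 3334 - 9*sqrt(2)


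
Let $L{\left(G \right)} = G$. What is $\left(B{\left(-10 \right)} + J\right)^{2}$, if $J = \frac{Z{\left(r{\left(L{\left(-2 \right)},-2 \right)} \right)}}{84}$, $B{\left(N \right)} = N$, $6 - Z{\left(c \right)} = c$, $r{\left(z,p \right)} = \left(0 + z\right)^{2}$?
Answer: $\frac{175561}{1764} \approx 99.524$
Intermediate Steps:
$r{\left(z,p \right)} = z^{2}$
$Z{\left(c \right)} = 6 - c$
$J = \frac{1}{42}$ ($J = \frac{6 - \left(-2\right)^{2}}{84} = \left(6 - 4\right) \frac{1}{84} = 2 \cdot \frac{1}{84} = \frac{1}{42} \approx 0.02381$)
$\left(B{\left(-10 \right)} + J\right)^{2} = \left(-10 + \frac{1}{42}\right)^{2} = \left(- \frac{419}{42}\right)^{2} = \frac{175561}{1764}$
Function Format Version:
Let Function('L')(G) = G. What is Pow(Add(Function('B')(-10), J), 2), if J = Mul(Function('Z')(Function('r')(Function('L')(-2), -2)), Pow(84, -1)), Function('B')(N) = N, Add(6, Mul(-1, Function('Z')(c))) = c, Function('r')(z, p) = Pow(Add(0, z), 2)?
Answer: Rational(175561, 1764) ≈ 99.524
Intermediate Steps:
Function('r')(z, p) = Pow(z, 2)
Function('Z')(c) = Add(6, Mul(-1, c))
J = Rational(1, 42) (J = Mul(Add(6, Mul(-1, Pow(-2, 2))), Pow(84, -1)) = Mul(Add(6, Mul(-1, 4)), Rational(1, 84)) = Mul(Add(6, -4), Rational(1, 84)) = Mul(2, Rational(1, 84)) = Rational(1, 42) ≈ 0.023810)
Pow(Add(Function('B')(-10), J), 2) = Pow(Add(-10, Rational(1, 42)), 2) = Pow(Rational(-419, 42), 2) = Rational(175561, 1764)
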